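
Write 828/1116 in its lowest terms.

828 = 2^2 × 3^2 × 23
1116 = 2^2 × 3^2 × 31
gcd(828, 1116) = 2^2 × 3^2 = 36.
Divide numerator and denominator by 36: 828/1116 = 23/31.

23/31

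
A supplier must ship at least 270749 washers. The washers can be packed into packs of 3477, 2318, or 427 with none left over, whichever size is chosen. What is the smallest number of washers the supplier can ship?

The number of washers must be a common multiple of 3477, 2318, and 427, so a multiple of their LCM.
3477 = 3 × 19 × 61
2318 = 2 × 19 × 61
427 = 7 × 61
LCM(3477, 2318, 427) = 2 × 3 × 7 × 19 × 61 = 48678.
Smallest multiple of 48678 that is ≥ 270749: ⌈270749/48678⌉ × 48678 = 6 × 48678 = 292068.

292068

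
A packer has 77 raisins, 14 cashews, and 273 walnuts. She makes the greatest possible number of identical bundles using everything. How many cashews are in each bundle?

2

Number of bundles = gcd(77, 14, 273).
77 = 7 × 11
14 = 2 × 7
273 = 3 × 7 × 13
gcd(77, 14, 273) = 7.
cashews per bundle = 14 / 7 = 2.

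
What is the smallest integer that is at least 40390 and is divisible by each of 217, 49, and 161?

69874

The integer must be a common multiple of 217, 49, and 161, so a multiple of their LCM.
217 = 7 × 31
49 = 7^2
161 = 7 × 23
LCM(217, 49, 161) = 7^2 × 23 × 31 = 34937.
Smallest multiple of 34937 that is ≥ 40390: ⌈40390/34937⌉ × 34937 = 2 × 34937 = 69874.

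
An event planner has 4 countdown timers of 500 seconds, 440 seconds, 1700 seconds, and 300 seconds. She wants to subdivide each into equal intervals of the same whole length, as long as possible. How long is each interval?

The interval must divide each timer length; the longest such is the gcd.
500 = 2^2 × 5^3
440 = 2^3 × 5 × 11
1700 = 2^2 × 5^2 × 17
300 = 2^2 × 3 × 5^2
gcd(500, 440, 1700, 300) = 2^2 × 5 = 20.

20 seconds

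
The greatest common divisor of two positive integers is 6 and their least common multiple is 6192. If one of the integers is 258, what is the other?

144

For two integers, gcd × lcm = product, so the other is (6 × 6192) / 258 = 37152 / 258 = 144.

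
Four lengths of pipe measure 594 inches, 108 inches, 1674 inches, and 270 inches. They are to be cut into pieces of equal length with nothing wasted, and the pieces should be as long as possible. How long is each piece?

Each piece length must divide every original length, so the longest possible is gcd(594, 108, 1674, 270).
594 = 2 × 3^3 × 11
108 = 2^2 × 3^3
1674 = 2 × 3^3 × 31
270 = 2 × 3^3 × 5
gcd(594, 108, 1674, 270) = 2 × 3^3 = 54.

54 inches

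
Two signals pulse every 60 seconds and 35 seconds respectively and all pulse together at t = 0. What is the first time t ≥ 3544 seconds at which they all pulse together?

Joint pulses occur at multiples of LCM(60, 35).
60 = 2^2 × 3 × 5
35 = 5 × 7
LCM(60, 35) = 2^2 × 3 × 5 × 7 = 420.
Smallest multiple of 420 that is ≥ 3544: ⌈3544/420⌉ × 420 = 9 × 420 = 3780.

3780 seconds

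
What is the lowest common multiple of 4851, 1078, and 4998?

164934

4851 = 3^2 × 7^2 × 11
1078 = 2 × 7^2 × 11
4998 = 2 × 3 × 7^2 × 17
LCM(4851, 1078, 4998) = 2 × 3^2 × 7^2 × 11 × 17 = 164934.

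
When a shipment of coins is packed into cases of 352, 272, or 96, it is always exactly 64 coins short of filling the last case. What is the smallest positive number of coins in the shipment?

Being 64 short of a full case of size k means N ≡ −64 (mod k), i.e. N + 64 is a multiple of each size.
352 = 2^5 × 11
272 = 2^4 × 17
96 = 2^5 × 3
LCM(352, 272, 96) = 2^5 × 3 × 11 × 17 = 17952.
Smallest positive N is 17952 − 64 = 17888.

17888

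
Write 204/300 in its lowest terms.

204 = 2^2 × 3 × 17
300 = 2^2 × 3 × 5^2
gcd(204, 300) = 2^2 × 3 = 12.
Divide numerator and denominator by 12: 204/300 = 17/25.

17/25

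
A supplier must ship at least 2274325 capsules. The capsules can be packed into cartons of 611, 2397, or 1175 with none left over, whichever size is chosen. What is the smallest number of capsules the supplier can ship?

The number of capsules must be a common multiple of 611, 2397, and 1175, so a multiple of their LCM.
611 = 13 × 47
2397 = 3 × 17 × 47
1175 = 5^2 × 47
LCM(611, 2397, 1175) = 3 × 5^2 × 13 × 17 × 47 = 779025.
Smallest multiple of 779025 that is ≥ 2274325: ⌈2274325/779025⌉ × 779025 = 3 × 779025 = 2337075.

2337075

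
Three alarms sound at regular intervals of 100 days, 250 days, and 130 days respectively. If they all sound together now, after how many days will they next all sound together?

6500 days

The first simultaneous occurrence is after LCM of the individual periods.
100 = 2^2 × 5^2
250 = 2 × 5^3
130 = 2 × 5 × 13
LCM(100, 250, 130) = 2^2 × 5^3 × 13 = 6500.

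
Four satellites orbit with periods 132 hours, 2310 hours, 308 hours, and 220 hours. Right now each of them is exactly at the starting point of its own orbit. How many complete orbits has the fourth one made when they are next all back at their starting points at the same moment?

21 orbits

The first common completion time is the LCM of the periods.
132 = 2^2 × 3 × 11
2310 = 2 × 3 × 5 × 7 × 11
308 = 2^2 × 7 × 11
220 = 2^2 × 5 × 11
LCM(132, 2310, 308, 220) = 2^2 × 3 × 5 × 7 × 11 = 4620.
Orbits for period 220: 4620 / 220 = 21.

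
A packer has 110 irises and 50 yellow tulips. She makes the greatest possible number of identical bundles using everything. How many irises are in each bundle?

11

Number of bundles = gcd(110, 50).
110 = 2 × 5 × 11
50 = 2 × 5^2
gcd(110, 50) = 2 × 5 = 10.
irises per bundle = 110 / 10 = 11.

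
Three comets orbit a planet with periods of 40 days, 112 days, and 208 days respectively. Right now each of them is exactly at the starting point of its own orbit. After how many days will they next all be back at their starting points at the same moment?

The first simultaneous occurrence is after LCM of the individual periods.
40 = 2^3 × 5
112 = 2^4 × 7
208 = 2^4 × 13
LCM(40, 112, 208) = 2^4 × 5 × 7 × 13 = 7280.

7280 days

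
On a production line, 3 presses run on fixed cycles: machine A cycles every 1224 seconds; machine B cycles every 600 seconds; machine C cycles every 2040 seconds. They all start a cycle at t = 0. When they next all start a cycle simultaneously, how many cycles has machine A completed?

25 cycles

The first common completion time is the LCM of the periods.
1224 = 2^3 × 3^2 × 17
600 = 2^3 × 3 × 5^2
2040 = 2^3 × 3 × 5 × 17
LCM(1224, 600, 2040) = 2^3 × 3^2 × 5^2 × 17 = 30600.
Cycles for period 1224: 30600 / 1224 = 25.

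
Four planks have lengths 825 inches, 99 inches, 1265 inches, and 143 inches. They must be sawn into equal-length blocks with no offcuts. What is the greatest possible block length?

The block length must divide every plank, so the greatest is gcd(825, 99, 1265, 143).
825 = 3 × 5^2 × 11
99 = 3^2 × 11
1265 = 5 × 11 × 23
143 = 11 × 13
gcd(825, 99, 1265, 143) = 11.

11 inches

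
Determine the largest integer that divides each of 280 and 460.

280 = 2^3 × 5 × 7
460 = 2^2 × 5 × 23
gcd(280, 460) = 2^2 × 5 = 20.

20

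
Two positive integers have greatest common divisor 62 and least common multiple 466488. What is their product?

28922256

For any two positive integers, gcd × lcm = product = 62 × 466488 = 28922256.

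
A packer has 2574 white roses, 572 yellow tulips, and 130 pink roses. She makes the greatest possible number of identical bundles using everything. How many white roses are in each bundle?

99

Number of bundles = gcd(2574, 572, 130).
2574 = 2 × 3^2 × 11 × 13
572 = 2^2 × 11 × 13
130 = 2 × 5 × 13
gcd(2574, 572, 130) = 2 × 13 = 26.
white roses per bundle = 2574 / 26 = 99.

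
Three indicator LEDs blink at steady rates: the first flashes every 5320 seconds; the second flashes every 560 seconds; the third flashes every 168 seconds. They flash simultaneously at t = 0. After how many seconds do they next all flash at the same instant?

The first simultaneous occurrence is after LCM of the individual periods.
5320 = 2^3 × 5 × 7 × 19
560 = 2^4 × 5 × 7
168 = 2^3 × 3 × 7
LCM(5320, 560, 168) = 2^4 × 3 × 5 × 7 × 19 = 31920.

31920 seconds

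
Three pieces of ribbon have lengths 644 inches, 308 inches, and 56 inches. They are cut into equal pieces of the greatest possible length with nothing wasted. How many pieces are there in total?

Piece length = gcd(644, 308, 56).
644 = 2^2 × 7 × 23
308 = 2^2 × 7 × 11
56 = 2^3 × 7
gcd(644, 308, 56) = 2^2 × 7 = 28.
Total pieces = 644/28 + 308/28 + 56/28 = 23 + 11 + 2 = 36.

36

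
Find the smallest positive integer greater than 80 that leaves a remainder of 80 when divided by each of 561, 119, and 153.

N − 80 must be a common multiple of 561, 119, and 153.
561 = 3 × 11 × 17
119 = 7 × 17
153 = 3^2 × 17
LCM(561, 119, 153) = 3^2 × 7 × 11 × 17 = 11781.
Smallest N > 80 is LCM + 80 = 11781 + 80 = 11861.

11861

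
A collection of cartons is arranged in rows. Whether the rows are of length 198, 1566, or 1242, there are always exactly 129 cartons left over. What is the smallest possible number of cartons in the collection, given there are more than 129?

N − 129 must be a common multiple of 198, 1566, and 1242.
198 = 2 × 3^2 × 11
1566 = 2 × 3^3 × 29
1242 = 2 × 3^3 × 23
LCM(198, 1566, 1242) = 2 × 3^3 × 11 × 23 × 29 = 396198.
Smallest N > 129 is LCM + 129 = 396198 + 129 = 396327.

396327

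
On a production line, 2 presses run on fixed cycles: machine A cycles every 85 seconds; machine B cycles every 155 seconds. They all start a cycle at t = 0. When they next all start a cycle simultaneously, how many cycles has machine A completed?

31 cycles

They are all back at their starting positions together after one LCM of the periods.
85 = 5 × 17
155 = 5 × 31
LCM(85, 155) = 5 × 17 × 31 = 2635.
Cycles for period 85: 2635 / 85 = 31.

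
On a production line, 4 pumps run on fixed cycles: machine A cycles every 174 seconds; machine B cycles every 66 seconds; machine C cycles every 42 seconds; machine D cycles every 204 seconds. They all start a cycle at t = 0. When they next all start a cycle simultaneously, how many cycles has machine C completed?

They are all back at their starting positions together after one LCM of the periods.
174 = 2 × 3 × 29
66 = 2 × 3 × 11
42 = 2 × 3 × 7
204 = 2^2 × 3 × 17
LCM(174, 66, 42, 204) = 2^2 × 3 × 7 × 11 × 17 × 29 = 455532.
Cycles for period 42: 455532 / 42 = 10846.

10846 cycles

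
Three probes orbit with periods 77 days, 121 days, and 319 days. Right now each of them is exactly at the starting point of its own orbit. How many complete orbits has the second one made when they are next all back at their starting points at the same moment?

The first common completion time is the LCM of the periods.
77 = 7 × 11
121 = 11^2
319 = 11 × 29
LCM(77, 121, 319) = 7 × 11^2 × 29 = 24563.
Orbits for period 121: 24563 / 121 = 203.

203 orbits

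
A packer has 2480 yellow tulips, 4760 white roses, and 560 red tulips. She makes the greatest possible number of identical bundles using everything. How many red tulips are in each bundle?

Number of bundles = gcd(2480, 4760, 560).
2480 = 2^4 × 5 × 31
4760 = 2^3 × 5 × 7 × 17
560 = 2^4 × 5 × 7
gcd(2480, 4760, 560) = 2^3 × 5 = 40.
red tulips per bundle = 560 / 40 = 14.

14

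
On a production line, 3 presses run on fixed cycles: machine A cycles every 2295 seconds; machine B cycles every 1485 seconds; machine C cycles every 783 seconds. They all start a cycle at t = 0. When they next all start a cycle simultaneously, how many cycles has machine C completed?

935 cycles

They are all back at their starting positions together after one LCM of the periods.
2295 = 3^3 × 5 × 17
1485 = 3^3 × 5 × 11
783 = 3^3 × 29
LCM(2295, 1485, 783) = 3^3 × 5 × 11 × 17 × 29 = 732105.
Cycles for period 783: 732105 / 783 = 935.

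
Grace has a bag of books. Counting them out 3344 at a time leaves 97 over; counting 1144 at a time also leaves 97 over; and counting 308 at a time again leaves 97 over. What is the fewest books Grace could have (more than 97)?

N − 97 must be a common multiple of 3344, 1144, and 308.
3344 = 2^4 × 11 × 19
1144 = 2^3 × 11 × 13
308 = 2^2 × 7 × 11
LCM(3344, 1144, 308) = 2^4 × 7 × 11 × 13 × 19 = 304304.
Smallest N > 97 is LCM + 97 = 304304 + 97 = 304401.

304401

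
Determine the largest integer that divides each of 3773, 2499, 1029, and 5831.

49

3773 = 7^3 × 11
2499 = 3 × 7^2 × 17
1029 = 3 × 7^3
5831 = 7^3 × 17
gcd(3773, 2499, 1029, 5831) = 7^2 = 49.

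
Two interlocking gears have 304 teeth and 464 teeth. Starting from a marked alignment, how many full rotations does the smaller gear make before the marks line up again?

29 rotations

The first common completion time is the LCM of the periods.
304 = 2^4 × 19
464 = 2^4 × 29
LCM(304, 464) = 2^4 × 19 × 29 = 8816.
Rotations for period 304: 8816 / 304 = 29.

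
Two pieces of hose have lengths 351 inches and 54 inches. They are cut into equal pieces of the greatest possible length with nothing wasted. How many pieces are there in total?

15

Piece length = gcd(351, 54).
351 = 3^3 × 13
54 = 2 × 3^3
gcd(351, 54) = 3^3 = 27.
Total pieces = 351/27 + 54/27 = 13 + 2 = 15.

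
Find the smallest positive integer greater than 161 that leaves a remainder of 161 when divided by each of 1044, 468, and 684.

N − 161 must be a common multiple of 1044, 468, and 684.
1044 = 2^2 × 3^2 × 29
468 = 2^2 × 3^2 × 13
684 = 2^2 × 3^2 × 19
LCM(1044, 468, 684) = 2^2 × 3^2 × 13 × 19 × 29 = 257868.
Smallest N > 161 is LCM + 161 = 257868 + 161 = 258029.

258029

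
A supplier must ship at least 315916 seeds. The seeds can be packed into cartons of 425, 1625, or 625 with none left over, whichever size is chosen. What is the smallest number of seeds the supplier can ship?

414375

The number of seeds must be a common multiple of 425, 1625, and 625, so a multiple of their LCM.
425 = 5^2 × 17
1625 = 5^3 × 13
625 = 5^4
LCM(425, 1625, 625) = 5^4 × 13 × 17 = 138125.
Smallest multiple of 138125 that is ≥ 315916: ⌈315916/138125⌉ × 138125 = 3 × 138125 = 414375.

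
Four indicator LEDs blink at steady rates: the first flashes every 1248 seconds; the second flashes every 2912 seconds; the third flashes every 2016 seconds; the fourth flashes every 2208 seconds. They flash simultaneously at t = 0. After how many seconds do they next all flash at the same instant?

602784 seconds

They coincide at every common multiple of the periods; the first is the LCM.
1248 = 2^5 × 3 × 13
2912 = 2^5 × 7 × 13
2016 = 2^5 × 3^2 × 7
2208 = 2^5 × 3 × 23
LCM(1248, 2912, 2016, 2208) = 2^5 × 3^2 × 7 × 13 × 23 = 602784.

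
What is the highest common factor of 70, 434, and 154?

14

70 = 2 × 5 × 7
434 = 2 × 7 × 31
154 = 2 × 7 × 11
gcd(70, 434, 154) = 2 × 7 = 14.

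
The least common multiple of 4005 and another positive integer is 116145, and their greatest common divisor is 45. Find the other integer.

1305

gcd × lcm = product of the two integers, so the other integer is (45 × 116145) / 4005 = 1305.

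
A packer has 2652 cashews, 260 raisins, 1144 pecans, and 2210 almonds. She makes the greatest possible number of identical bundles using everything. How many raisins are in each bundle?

10

Number of bundles = gcd(2652, 260, 1144, 2210).
2652 = 2^2 × 3 × 13 × 17
260 = 2^2 × 5 × 13
1144 = 2^3 × 11 × 13
2210 = 2 × 5 × 13 × 17
gcd(2652, 260, 1144, 2210) = 2 × 13 = 26.
raisins per bundle = 260 / 26 = 10.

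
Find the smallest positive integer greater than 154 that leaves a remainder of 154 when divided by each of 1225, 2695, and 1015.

N − 154 must be a common multiple of 1225, 2695, and 1015.
1225 = 5^2 × 7^2
2695 = 5 × 7^2 × 11
1015 = 5 × 7 × 29
LCM(1225, 2695, 1015) = 5^2 × 7^2 × 11 × 29 = 390775.
Smallest N > 154 is LCM + 154 = 390775 + 154 = 390929.

390929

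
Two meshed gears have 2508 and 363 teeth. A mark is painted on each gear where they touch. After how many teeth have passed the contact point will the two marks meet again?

27588 teeth

We need the least common multiple of the intervals.
2508 = 2^2 × 3 × 11 × 19
363 = 3 × 11^2
LCM(2508, 363) = 2^2 × 3 × 11^2 × 19 = 27588.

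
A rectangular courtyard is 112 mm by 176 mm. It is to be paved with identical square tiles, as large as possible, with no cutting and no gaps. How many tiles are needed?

Tile side = gcd(112, 176).
112 = 2^4 × 7
176 = 2^4 × 11
gcd(112, 176) = 2^4 = 16.
Tiles: (112/16) × (176/16) = 7 × 11 = 77.

77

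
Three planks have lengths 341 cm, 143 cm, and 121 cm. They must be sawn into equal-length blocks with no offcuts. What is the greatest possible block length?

The block length must divide every plank, so the greatest is gcd(341, 143, 121).
341 = 11 × 31
143 = 11 × 13
121 = 11^2
gcd(341, 143, 121) = 11.

11 cm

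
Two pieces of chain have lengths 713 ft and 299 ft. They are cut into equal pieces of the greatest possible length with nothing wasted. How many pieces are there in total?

Piece length = gcd(713, 299).
713 = 23 × 31
299 = 13 × 23
gcd(713, 299) = 23.
Total pieces = 713/23 + 299/23 = 31 + 13 = 44.

44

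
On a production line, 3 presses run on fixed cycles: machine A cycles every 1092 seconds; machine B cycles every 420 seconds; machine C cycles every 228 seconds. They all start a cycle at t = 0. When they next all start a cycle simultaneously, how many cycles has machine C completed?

They are all back at their starting positions together after one LCM of the periods.
1092 = 2^2 × 3 × 7 × 13
420 = 2^2 × 3 × 5 × 7
228 = 2^2 × 3 × 19
LCM(1092, 420, 228) = 2^2 × 3 × 5 × 7 × 13 × 19 = 103740.
Cycles for period 228: 103740 / 228 = 455.

455 cycles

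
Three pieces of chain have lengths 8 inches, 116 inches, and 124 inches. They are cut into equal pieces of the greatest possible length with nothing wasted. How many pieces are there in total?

Piece length = gcd(8, 116, 124).
8 = 2^3
116 = 2^2 × 29
124 = 2^2 × 31
gcd(8, 116, 124) = 2^2 = 4.
Total pieces = 8/4 + 116/4 + 124/4 = 2 + 29 + 31 = 62.

62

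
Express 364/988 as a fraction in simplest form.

364 = 2^2 × 7 × 13
988 = 2^2 × 13 × 19
gcd(364, 988) = 2^2 × 13 = 52.
Divide numerator and denominator by 52: 364/988 = 7/19.

7/19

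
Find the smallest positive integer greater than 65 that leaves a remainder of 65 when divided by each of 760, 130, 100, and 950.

N − 65 must be a common multiple of 760, 130, 100, and 950.
760 = 2^3 × 5 × 19
130 = 2 × 5 × 13
100 = 2^2 × 5^2
950 = 2 × 5^2 × 19
LCM(760, 130, 100, 950) = 2^3 × 5^2 × 13 × 19 = 49400.
Smallest N > 65 is LCM + 65 = 49400 + 65 = 49465.

49465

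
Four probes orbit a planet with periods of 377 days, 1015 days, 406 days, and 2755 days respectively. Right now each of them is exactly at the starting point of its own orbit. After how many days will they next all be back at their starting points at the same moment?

We need the least common multiple of the intervals.
377 = 13 × 29
1015 = 5 × 7 × 29
406 = 2 × 7 × 29
2755 = 5 × 19 × 29
LCM(377, 1015, 406, 2755) = 2 × 5 × 7 × 13 × 19 × 29 = 501410.

501410 days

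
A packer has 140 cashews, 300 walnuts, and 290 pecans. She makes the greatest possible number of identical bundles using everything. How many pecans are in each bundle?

29

Number of bundles = gcd(140, 300, 290).
140 = 2^2 × 5 × 7
300 = 2^2 × 3 × 5^2
290 = 2 × 5 × 29
gcd(140, 300, 290) = 2 × 5 = 10.
pecans per bundle = 290 / 10 = 29.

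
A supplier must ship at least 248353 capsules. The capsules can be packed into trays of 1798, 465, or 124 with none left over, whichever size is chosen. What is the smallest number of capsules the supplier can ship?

The number of capsules must be a common multiple of 1798, 465, and 124, so a multiple of their LCM.
1798 = 2 × 29 × 31
465 = 3 × 5 × 31
124 = 2^2 × 31
LCM(1798, 465, 124) = 2^2 × 3 × 5 × 29 × 31 = 53940.
Smallest multiple of 53940 that is ≥ 248353: ⌈248353/53940⌉ × 53940 = 5 × 53940 = 269700.

269700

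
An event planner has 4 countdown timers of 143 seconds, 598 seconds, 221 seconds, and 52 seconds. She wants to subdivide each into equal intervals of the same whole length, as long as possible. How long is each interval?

13 seconds

The interval must divide each timer length; the longest such is the gcd.
143 = 11 × 13
598 = 2 × 13 × 23
221 = 13 × 17
52 = 2^2 × 13
gcd(143, 598, 221, 52) = 13.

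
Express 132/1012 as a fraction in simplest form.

3/23

132 = 2^2 × 3 × 11
1012 = 2^2 × 11 × 23
gcd(132, 1012) = 2^2 × 11 = 44.
Divide numerator and denominator by 44: 132/1012 = 3/23.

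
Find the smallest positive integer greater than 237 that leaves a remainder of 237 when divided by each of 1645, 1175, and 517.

90712

N − 237 must be a common multiple of 1645, 1175, and 517.
1645 = 5 × 7 × 47
1175 = 5^2 × 47
517 = 11 × 47
LCM(1645, 1175, 517) = 5^2 × 7 × 11 × 47 = 90475.
Smallest N > 237 is LCM + 237 = 90475 + 237 = 90712.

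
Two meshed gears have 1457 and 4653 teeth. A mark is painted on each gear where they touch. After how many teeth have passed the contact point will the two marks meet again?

144243 teeth

They coincide at every common multiple of the periods; the first is the LCM.
1457 = 31 × 47
4653 = 3^2 × 11 × 47
LCM(1457, 4653) = 3^2 × 11 × 31 × 47 = 144243.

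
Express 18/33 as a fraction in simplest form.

18 = 2 × 3^2
33 = 3 × 11
gcd(18, 33) = 3.
Divide numerator and denominator by 3: 18/33 = 6/11.

6/11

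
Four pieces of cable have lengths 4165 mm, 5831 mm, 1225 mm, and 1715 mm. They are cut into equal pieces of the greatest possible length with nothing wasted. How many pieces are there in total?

264

Piece length = gcd(4165, 5831, 1225, 1715).
4165 = 5 × 7^2 × 17
5831 = 7^3 × 17
1225 = 5^2 × 7^2
1715 = 5 × 7^3
gcd(4165, 5831, 1225, 1715) = 7^2 = 49.
Total pieces = 4165/49 + 5831/49 + 1225/49 + 1715/49 = 85 + 119 + 25 + 35 = 264.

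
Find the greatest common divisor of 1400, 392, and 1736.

56

1400 = 2^3 × 5^2 × 7
392 = 2^3 × 7^2
1736 = 2^3 × 7 × 31
gcd(1400, 392, 1736) = 2^3 × 7 = 56.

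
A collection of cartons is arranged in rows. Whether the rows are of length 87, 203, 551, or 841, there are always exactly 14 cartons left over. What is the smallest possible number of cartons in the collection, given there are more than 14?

335573

N − 14 must be a common multiple of 87, 203, 551, and 841.
87 = 3 × 29
203 = 7 × 29
551 = 19 × 29
841 = 29^2
LCM(87, 203, 551, 841) = 3 × 7 × 19 × 29^2 = 335559.
Smallest N > 14 is LCM + 14 = 335559 + 14 = 335573.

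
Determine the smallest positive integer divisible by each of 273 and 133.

5187

273 = 3 × 7 × 13
133 = 7 × 19
LCM(273, 133) = 3 × 7 × 13 × 19 = 5187.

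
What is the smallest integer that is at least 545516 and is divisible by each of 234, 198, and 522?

The integer must be a common multiple of 234, 198, and 522, so a multiple of their LCM.
234 = 2 × 3^2 × 13
198 = 2 × 3^2 × 11
522 = 2 × 3^2 × 29
LCM(234, 198, 522) = 2 × 3^2 × 11 × 13 × 29 = 74646.
Smallest multiple of 74646 that is ≥ 545516: ⌈545516/74646⌉ × 74646 = 8 × 74646 = 597168.

597168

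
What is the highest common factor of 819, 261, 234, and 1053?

819 = 3^2 × 7 × 13
261 = 3^2 × 29
234 = 2 × 3^2 × 13
1053 = 3^4 × 13
gcd(819, 261, 234, 1053) = 3^2 = 9.

9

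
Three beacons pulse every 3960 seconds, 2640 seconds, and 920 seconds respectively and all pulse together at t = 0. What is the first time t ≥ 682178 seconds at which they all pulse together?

728640 seconds

Joint pulses occur at multiples of LCM(3960, 2640, 920).
3960 = 2^3 × 3^2 × 5 × 11
2640 = 2^4 × 3 × 5 × 11
920 = 2^3 × 5 × 23
LCM(3960, 2640, 920) = 2^4 × 3^2 × 5 × 11 × 23 = 182160.
Smallest multiple of 182160 that is ≥ 682178: ⌈682178/182160⌉ × 182160 = 4 × 182160 = 728640.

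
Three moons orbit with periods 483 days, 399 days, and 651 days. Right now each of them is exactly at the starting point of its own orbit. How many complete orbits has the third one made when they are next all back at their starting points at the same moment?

437 orbits

They are all back at their starting positions together after one LCM of the periods.
483 = 3 × 7 × 23
399 = 3 × 7 × 19
651 = 3 × 7 × 31
LCM(483, 399, 651) = 3 × 7 × 19 × 23 × 31 = 284487.
Orbits for period 651: 284487 / 651 = 437.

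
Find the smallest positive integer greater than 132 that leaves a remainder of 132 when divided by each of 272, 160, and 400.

13732

N − 132 must be a common multiple of 272, 160, and 400.
272 = 2^4 × 17
160 = 2^5 × 5
400 = 2^4 × 5^2
LCM(272, 160, 400) = 2^5 × 5^2 × 17 = 13600.
Smallest N > 132 is LCM + 132 = 13600 + 132 = 13732.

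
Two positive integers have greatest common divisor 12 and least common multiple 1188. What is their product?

14256

For any two positive integers, gcd × lcm = product = 12 × 1188 = 14256.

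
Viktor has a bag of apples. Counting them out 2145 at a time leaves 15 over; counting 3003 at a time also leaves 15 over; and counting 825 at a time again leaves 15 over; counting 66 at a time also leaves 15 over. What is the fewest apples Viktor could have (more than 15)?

150165

N − 15 must be a common multiple of 2145, 3003, 825, and 66.
2145 = 3 × 5 × 11 × 13
3003 = 3 × 7 × 11 × 13
825 = 3 × 5^2 × 11
66 = 2 × 3 × 11
LCM(2145, 3003, 825, 66) = 2 × 3 × 5^2 × 7 × 11 × 13 = 150150.
Smallest N > 15 is LCM + 15 = 150150 + 15 = 150165.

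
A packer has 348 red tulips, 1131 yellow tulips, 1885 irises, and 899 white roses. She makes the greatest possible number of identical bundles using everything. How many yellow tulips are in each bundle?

39

Number of bundles = gcd(348, 1131, 1885, 899).
348 = 2^2 × 3 × 29
1131 = 3 × 13 × 29
1885 = 5 × 13 × 29
899 = 29 × 31
gcd(348, 1131, 1885, 899) = 29.
yellow tulips per bundle = 1131 / 29 = 39.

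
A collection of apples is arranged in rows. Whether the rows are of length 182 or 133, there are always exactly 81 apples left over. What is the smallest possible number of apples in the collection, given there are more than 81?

3539

N − 81 must be a common multiple of 182 and 133.
182 = 2 × 7 × 13
133 = 7 × 19
LCM(182, 133) = 2 × 7 × 13 × 19 = 3458.
Smallest N > 81 is LCM + 81 = 3458 + 81 = 3539.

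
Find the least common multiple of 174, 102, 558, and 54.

174 = 2 × 3 × 29
102 = 2 × 3 × 17
558 = 2 × 3^2 × 31
54 = 2 × 3^3
LCM(174, 102, 558, 54) = 2 × 3^3 × 17 × 29 × 31 = 825282.

825282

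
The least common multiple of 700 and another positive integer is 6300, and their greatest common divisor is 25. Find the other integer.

gcd × lcm = product of the two integers, so the other integer is (25 × 6300) / 700 = 225.

225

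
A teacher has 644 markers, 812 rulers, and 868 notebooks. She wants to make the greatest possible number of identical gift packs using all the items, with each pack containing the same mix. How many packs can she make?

The pack count must divide each quantity, so the greatest is gcd(644, 812, 868).
644 = 2^2 × 7 × 23
812 = 2^2 × 7 × 29
868 = 2^2 × 7 × 31
gcd(644, 812, 868) = 2^2 × 7 = 28.

28 packs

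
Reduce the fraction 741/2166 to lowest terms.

13/38

741 = 3 × 13 × 19
2166 = 2 × 3 × 19^2
gcd(741, 2166) = 3 × 19 = 57.
Divide numerator and denominator by 57: 741/2166 = 13/38.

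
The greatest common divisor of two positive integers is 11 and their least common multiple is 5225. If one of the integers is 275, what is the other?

For two integers, gcd × lcm = product, so the other is (11 × 5225) / 275 = 57475 / 275 = 209.

209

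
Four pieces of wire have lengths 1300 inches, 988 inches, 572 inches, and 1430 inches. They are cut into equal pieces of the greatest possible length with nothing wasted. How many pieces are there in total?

165

Piece length = gcd(1300, 988, 572, 1430).
1300 = 2^2 × 5^2 × 13
988 = 2^2 × 13 × 19
572 = 2^2 × 11 × 13
1430 = 2 × 5 × 11 × 13
gcd(1300, 988, 572, 1430) = 2 × 13 = 26.
Total pieces = 1300/26 + 988/26 + 572/26 + 1430/26 = 50 + 38 + 22 + 55 = 165.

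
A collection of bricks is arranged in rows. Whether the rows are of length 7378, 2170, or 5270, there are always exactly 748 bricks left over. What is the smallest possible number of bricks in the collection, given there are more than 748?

N − 748 must be a common multiple of 7378, 2170, and 5270.
7378 = 2 × 7 × 17 × 31
2170 = 2 × 5 × 7 × 31
5270 = 2 × 5 × 17 × 31
LCM(7378, 2170, 5270) = 2 × 5 × 7 × 17 × 31 = 36890.
Smallest N > 748 is LCM + 748 = 36890 + 748 = 37638.

37638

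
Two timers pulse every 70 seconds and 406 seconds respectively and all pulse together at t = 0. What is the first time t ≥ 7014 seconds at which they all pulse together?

8120 seconds

Joint pulses occur at multiples of LCM(70, 406).
70 = 2 × 5 × 7
406 = 2 × 7 × 29
LCM(70, 406) = 2 × 5 × 7 × 29 = 2030.
Smallest multiple of 2030 that is ≥ 7014: ⌈7014/2030⌉ × 2030 = 4 × 2030 = 8120.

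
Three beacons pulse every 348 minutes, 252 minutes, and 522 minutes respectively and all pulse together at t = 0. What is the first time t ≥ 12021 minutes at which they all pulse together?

14616 minutes

Joint pulses occur at multiples of LCM(348, 252, 522).
348 = 2^2 × 3 × 29
252 = 2^2 × 3^2 × 7
522 = 2 × 3^2 × 29
LCM(348, 252, 522) = 2^2 × 3^2 × 7 × 29 = 7308.
Smallest multiple of 7308 that is ≥ 12021: ⌈12021/7308⌉ × 7308 = 2 × 7308 = 14616.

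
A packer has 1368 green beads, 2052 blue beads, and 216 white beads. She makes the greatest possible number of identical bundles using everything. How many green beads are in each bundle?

38

Number of bundles = gcd(1368, 2052, 216).
1368 = 2^3 × 3^2 × 19
2052 = 2^2 × 3^3 × 19
216 = 2^3 × 3^3
gcd(1368, 2052, 216) = 2^2 × 3^2 = 36.
green beads per bundle = 1368 / 36 = 38.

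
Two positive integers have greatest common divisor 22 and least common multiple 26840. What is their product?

For any two positive integers, gcd × lcm = product = 22 × 26840 = 590480.

590480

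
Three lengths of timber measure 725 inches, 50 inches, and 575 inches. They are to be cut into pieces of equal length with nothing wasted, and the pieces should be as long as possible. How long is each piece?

25 inches

Each piece length must divide every original length, so the longest possible is gcd(725, 50, 575).
725 = 5^2 × 29
50 = 2 × 5^2
575 = 5^2 × 23
gcd(725, 50, 575) = 5^2 = 25.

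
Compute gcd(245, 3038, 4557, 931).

49

245 = 5 × 7^2
3038 = 2 × 7^2 × 31
4557 = 3 × 7^2 × 31
931 = 7^2 × 19
gcd(245, 3038, 4557, 931) = 7^2 = 49.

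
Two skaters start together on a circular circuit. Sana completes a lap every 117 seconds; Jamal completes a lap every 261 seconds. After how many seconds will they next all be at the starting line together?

3393 seconds

We need the least common multiple of the intervals.
117 = 3^2 × 13
261 = 3^2 × 29
LCM(117, 261) = 3^2 × 13 × 29 = 3393.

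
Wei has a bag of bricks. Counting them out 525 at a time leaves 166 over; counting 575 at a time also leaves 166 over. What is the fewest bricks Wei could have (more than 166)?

N − 166 must be a common multiple of 525 and 575.
525 = 3 × 5^2 × 7
575 = 5^2 × 23
LCM(525, 575) = 3 × 5^2 × 7 × 23 = 12075.
Smallest N > 166 is LCM + 166 = 12075 + 166 = 12241.

12241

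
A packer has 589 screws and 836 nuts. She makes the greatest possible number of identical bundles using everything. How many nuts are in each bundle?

44

Number of bundles = gcd(589, 836).
589 = 19 × 31
836 = 2^2 × 11 × 19
gcd(589, 836) = 19.
nuts per bundle = 836 / 19 = 44.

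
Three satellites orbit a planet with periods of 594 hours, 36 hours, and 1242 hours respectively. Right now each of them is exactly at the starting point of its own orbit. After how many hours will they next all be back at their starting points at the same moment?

27324 hours

We need the least common multiple of the intervals.
594 = 2 × 3^3 × 11
36 = 2^2 × 3^2
1242 = 2 × 3^3 × 23
LCM(594, 36, 1242) = 2^2 × 3^3 × 11 × 23 = 27324.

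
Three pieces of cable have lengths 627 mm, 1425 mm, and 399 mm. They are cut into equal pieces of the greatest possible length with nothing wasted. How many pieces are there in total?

Piece length = gcd(627, 1425, 399).
627 = 3 × 11 × 19
1425 = 3 × 5^2 × 19
399 = 3 × 7 × 19
gcd(627, 1425, 399) = 3 × 19 = 57.
Total pieces = 627/57 + 1425/57 + 399/57 = 11 + 25 + 7 = 43.

43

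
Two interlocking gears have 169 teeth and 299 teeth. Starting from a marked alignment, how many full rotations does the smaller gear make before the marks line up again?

23 rotations

The first common completion time is the LCM of the periods.
169 = 13^2
299 = 13 × 23
LCM(169, 299) = 13^2 × 23 = 3887.
Rotations for period 169: 3887 / 169 = 23.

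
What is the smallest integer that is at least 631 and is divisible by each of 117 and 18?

The integer must be a common multiple of 117 and 18, so a multiple of their LCM.
117 = 3^2 × 13
18 = 2 × 3^2
LCM(117, 18) = 2 × 3^2 × 13 = 234.
Smallest multiple of 234 that is ≥ 631: ⌈631/234⌉ × 234 = 3 × 234 = 702.

702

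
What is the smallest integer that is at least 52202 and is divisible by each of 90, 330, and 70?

55440

The integer must be a common multiple of 90, 330, and 70, so a multiple of their LCM.
90 = 2 × 3^2 × 5
330 = 2 × 3 × 5 × 11
70 = 2 × 5 × 7
LCM(90, 330, 70) = 2 × 3^2 × 5 × 7 × 11 = 6930.
Smallest multiple of 6930 that is ≥ 52202: ⌈52202/6930⌉ × 6930 = 8 × 6930 = 55440.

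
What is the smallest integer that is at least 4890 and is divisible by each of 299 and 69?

5382

The integer must be a common multiple of 299 and 69, so a multiple of their LCM.
299 = 13 × 23
69 = 3 × 23
LCM(299, 69) = 3 × 13 × 23 = 897.
Smallest multiple of 897 that is ≥ 4890: ⌈4890/897⌉ × 897 = 6 × 897 = 5382.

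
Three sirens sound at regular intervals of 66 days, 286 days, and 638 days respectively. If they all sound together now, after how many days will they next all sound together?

24882 days

We need the least common multiple of the intervals.
66 = 2 × 3 × 11
286 = 2 × 11 × 13
638 = 2 × 11 × 29
LCM(66, 286, 638) = 2 × 3 × 11 × 13 × 29 = 24882.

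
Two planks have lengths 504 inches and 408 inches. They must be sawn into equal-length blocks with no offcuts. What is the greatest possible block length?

The block length must divide every plank, so the greatest is gcd(504, 408).
504 = 2^3 × 3^2 × 7
408 = 2^3 × 3 × 17
gcd(504, 408) = 2^3 × 3 = 24.

24 inches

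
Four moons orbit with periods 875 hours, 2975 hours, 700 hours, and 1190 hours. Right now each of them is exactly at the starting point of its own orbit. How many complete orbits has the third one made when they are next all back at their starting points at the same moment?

85 orbits

All finish a whole number of cycles simultaneously at t = LCM of the periods.
875 = 5^3 × 7
2975 = 5^2 × 7 × 17
700 = 2^2 × 5^2 × 7
1190 = 2 × 5 × 7 × 17
LCM(875, 2975, 700, 1190) = 2^2 × 5^3 × 7 × 17 = 59500.
Orbits for period 700: 59500 / 700 = 85.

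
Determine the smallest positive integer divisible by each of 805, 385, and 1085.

274505

805 = 5 × 7 × 23
385 = 5 × 7 × 11
1085 = 5 × 7 × 31
LCM(805, 385, 1085) = 5 × 7 × 11 × 23 × 31 = 274505.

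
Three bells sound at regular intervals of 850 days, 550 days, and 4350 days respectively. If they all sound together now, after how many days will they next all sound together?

813450 days

We need the least common multiple of the intervals.
850 = 2 × 5^2 × 17
550 = 2 × 5^2 × 11
4350 = 2 × 3 × 5^2 × 29
LCM(850, 550, 4350) = 2 × 3 × 5^2 × 11 × 17 × 29 = 813450.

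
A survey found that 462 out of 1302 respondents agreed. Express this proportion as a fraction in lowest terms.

462 = 2 × 3 × 7 × 11
1302 = 2 × 3 × 7 × 31
gcd(462, 1302) = 2 × 3 × 7 = 42.
Divide numerator and denominator by 42: 462/1302 = 11/31.

11/31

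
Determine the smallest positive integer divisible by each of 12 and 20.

60

12 = 2^2 × 3
20 = 2^2 × 5
LCM(12, 20) = 2^2 × 3 × 5 = 60.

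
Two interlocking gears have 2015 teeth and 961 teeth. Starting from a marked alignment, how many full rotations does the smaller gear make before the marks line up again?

65 rotations

They are all back at their starting positions together after one LCM of the periods.
2015 = 5 × 13 × 31
961 = 31^2
LCM(2015, 961) = 5 × 13 × 31^2 = 62465.
Rotations for period 961: 62465 / 961 = 65.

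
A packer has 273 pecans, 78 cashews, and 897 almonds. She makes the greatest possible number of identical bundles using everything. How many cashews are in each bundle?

2

Number of bundles = gcd(273, 78, 897).
273 = 3 × 7 × 13
78 = 2 × 3 × 13
897 = 3 × 13 × 23
gcd(273, 78, 897) = 3 × 13 = 39.
cashews per bundle = 78 / 39 = 2.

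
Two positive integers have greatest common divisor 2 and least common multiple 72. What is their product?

144

For any two positive integers, gcd × lcm = product = 2 × 72 = 144.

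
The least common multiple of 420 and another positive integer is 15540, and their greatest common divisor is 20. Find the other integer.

740

gcd × lcm = product of the two integers, so the other integer is (20 × 15540) / 420 = 740.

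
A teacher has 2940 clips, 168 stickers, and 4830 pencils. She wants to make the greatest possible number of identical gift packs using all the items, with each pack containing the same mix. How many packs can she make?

The pack count must divide each quantity, so the greatest is gcd(2940, 168, 4830).
2940 = 2^2 × 3 × 5 × 7^2
168 = 2^3 × 3 × 7
4830 = 2 × 3 × 5 × 7 × 23
gcd(2940, 168, 4830) = 2 × 3 × 7 = 42.

42 packs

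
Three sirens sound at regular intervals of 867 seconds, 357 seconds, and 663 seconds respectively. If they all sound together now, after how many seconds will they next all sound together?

We need the least common multiple of the intervals.
867 = 3 × 17^2
357 = 3 × 7 × 17
663 = 3 × 13 × 17
LCM(867, 357, 663) = 3 × 7 × 13 × 17^2 = 78897.

78897 seconds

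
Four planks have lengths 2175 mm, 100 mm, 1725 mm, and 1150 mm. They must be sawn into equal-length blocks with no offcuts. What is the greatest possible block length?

This is the greatest common divisor of 2175, 100, 1725, and 1150.
2175 = 3 × 5^2 × 29
100 = 2^2 × 5^2
1725 = 3 × 5^2 × 23
1150 = 2 × 5^2 × 23
gcd(2175, 100, 1725, 1150) = 5^2 = 25.

25 mm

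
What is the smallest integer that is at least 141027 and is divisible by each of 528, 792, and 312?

144144

The integer must be a common multiple of 528, 792, and 312, so a multiple of their LCM.
528 = 2^4 × 3 × 11
792 = 2^3 × 3^2 × 11
312 = 2^3 × 3 × 13
LCM(528, 792, 312) = 2^4 × 3^2 × 11 × 13 = 20592.
Smallest multiple of 20592 that is ≥ 141027: ⌈141027/20592⌉ × 20592 = 7 × 20592 = 144144.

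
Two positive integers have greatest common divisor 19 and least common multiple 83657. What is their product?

1589483

For any two positive integers, gcd × lcm = product = 19 × 83657 = 1589483.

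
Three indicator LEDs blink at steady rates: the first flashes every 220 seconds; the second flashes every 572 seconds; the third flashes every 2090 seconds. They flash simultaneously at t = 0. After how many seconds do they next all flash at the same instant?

54340 seconds

We need the least common multiple of the intervals.
220 = 2^2 × 5 × 11
572 = 2^2 × 11 × 13
2090 = 2 × 5 × 11 × 19
LCM(220, 572, 2090) = 2^2 × 5 × 11 × 13 × 19 = 54340.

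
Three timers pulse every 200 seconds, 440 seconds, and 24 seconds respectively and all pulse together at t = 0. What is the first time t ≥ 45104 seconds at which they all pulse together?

Joint pulses occur at multiples of LCM(200, 440, 24).
200 = 2^3 × 5^2
440 = 2^3 × 5 × 11
24 = 2^3 × 3
LCM(200, 440, 24) = 2^3 × 3 × 5^2 × 11 = 6600.
Smallest multiple of 6600 that is ≥ 45104: ⌈45104/6600⌉ × 6600 = 7 × 6600 = 46200.

46200 seconds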